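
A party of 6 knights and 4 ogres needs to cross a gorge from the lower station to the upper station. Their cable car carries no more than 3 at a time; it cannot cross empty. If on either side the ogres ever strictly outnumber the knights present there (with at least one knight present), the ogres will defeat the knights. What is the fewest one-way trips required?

Counting alone: each trip to the upper station takes at most 3 across and each return brings at least 1 back, so after t trips out (and t−1 returns) at most 3t − (t−1) of the 10 are across; that first reaches 10 at t = 5, so at least 9 crossings are needed.
The plan below uses exactly 9 crossings, so it is optimal:
1. 2 ogres → the upper station.  (the lower station: 6K 2O; the upper station: 0K 2O)
2. 1 ogre ← the lower station.  (the lower station: 6K 3O; the upper station: 0K 1O)
3. 3 ogres → the upper station.  (the lower station: 6K 0O; the upper station: 0K 4O)
4. 1 ogre ← the lower station.  (the lower station: 6K 1O; the upper station: 0K 3O)
5. 3 knights → the upper station.  (the lower station: 3K 1O; the upper station: 3K 3O)
6. 1 ogre ← the lower station.  (the lower station: 3K 2O; the upper station: 3K 2O)
7. 1 knight and 2 ogres → the upper station.  (the lower station: 2K 0O; the upper station: 4K 4O)
8. 1 ogre ← the lower station.  (the lower station: 2K 1O; the upper station: 4K 3O)
9. 2 knights and 1 ogre → the upper station.  (the lower station: 0K 0O; the upper station: 6K 4O)

9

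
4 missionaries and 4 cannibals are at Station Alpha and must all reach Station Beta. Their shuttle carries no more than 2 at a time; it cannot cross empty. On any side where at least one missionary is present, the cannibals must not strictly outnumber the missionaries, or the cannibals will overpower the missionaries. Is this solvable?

No

Following every safe sequence of crossings from the start, the most of the 8 that can be at Station Beta as the shuttle arrives there on crossings 1, 3, 5 is 2, 3, 4 respectively; the best ever achieved is 4 of 8.
From crossing 7 on, no configuration arises that was not already reachable earlier: only 11 distinct safe configurations (who is on which side, and where the shuttle is) can ever be reached, none of them has everyone across, and every continuation just revisits them. They are: 0 missionaries + 0 cannibals across (shuttle back at the start); 0 missionaries + 1 cannibal across (shuttle there); 0 missionaries + 1 cannibal across (shuttle back at the start); 0 missionaries + 2 cannibals across (shuttle there); 0 missionaries + 2 cannibals across (shuttle back at the start); 0 missionaries + 3 cannibals across (shuttle there); 0 missionaries + 3 cannibals across (shuttle back at the start); 0 missionaries + 4 cannibals across (shuttle there); 1 missionary + 1 cannibal across (shuttle there); 1 missionary + 1 cannibal across (shuttle back at the start); 2 missionaries + 2 cannibals across (shuttle there). So no valid plan exists.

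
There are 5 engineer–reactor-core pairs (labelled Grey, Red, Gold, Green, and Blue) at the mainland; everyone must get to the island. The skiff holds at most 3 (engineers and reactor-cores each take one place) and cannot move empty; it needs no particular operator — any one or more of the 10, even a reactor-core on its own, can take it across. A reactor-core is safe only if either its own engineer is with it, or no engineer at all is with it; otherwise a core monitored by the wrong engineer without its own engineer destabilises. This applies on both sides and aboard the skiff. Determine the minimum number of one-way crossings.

Counting alone: each trip to the island takes at most 3 across and each return brings at least 1 back, so after t trips out (and t−1 returns) at most 3t − (t−1) of the 10 are across; that first reaches 10 at t = 5, so at least 9 crossings are needed.
The safety rule pushes this higher. Following every safe sequence of crossings, the most of the 10 that can be at the island as the skiff arrives there on crossing 9 is 9 — never all 10.
So no plan with fewer than 11 crossings exists, and this one achieves 11:
1. engineer Grey and reactor-core Grey cross → the island.
2. engineer Grey crosses ← the mainland.
3. reactor-core Gold, reactor-core Green, and reactor-core Red cross → the island.
4. reactor-core Grey crosses ← the mainland.
5. engineer Gold, engineer Green, and engineer Red cross → the island.
6. engineer Red and reactor-core Red cross ← the mainland.
7. engineer Blue, engineer Grey, and engineer Red cross → the island.
8. reactor-core Gold crosses ← the mainland.
9. reactor-core Grey and reactor-core Red cross → the island.
10. reactor-core Grey crosses ← the mainland.
11. reactor-core Blue, reactor-core Gold, and reactor-core Grey cross → the island.

11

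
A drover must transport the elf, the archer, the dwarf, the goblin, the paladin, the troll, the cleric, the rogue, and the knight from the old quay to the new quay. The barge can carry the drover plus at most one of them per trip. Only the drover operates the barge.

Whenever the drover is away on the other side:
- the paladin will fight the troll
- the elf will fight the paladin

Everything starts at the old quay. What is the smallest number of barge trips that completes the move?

Counting alone: the drover can take at most 1 across per trip to the new quay, so moving all 9 needs at least 9 loaded trips out, with a return between consecutive ones — at least 17 crossings.
The safety rule pushes this higher. Following every safe sequence of crossings, the most of the 9 that can be at the new quay as the barge arrives there on crossing 17 is 8 — never all 9.
So no plan with fewer than 19 crossings exists, and this one achieves 19:
1. Drover goes to the new quay with the paladin.  [the old quay: the archer, the cleric, the dwarf, the elf, the goblin, the knight, the rogue, the troll | the new quay: the paladin]
2. Drover goes back to the old quay alone.  [the old quay: the archer, the cleric, the dwarf, the elf, the goblin, the knight, the rogue, the troll | the new quay: the paladin]
3. Drover goes to the new quay with the elf.  [the old quay: the archer, the cleric, the dwarf, the goblin, the knight, the rogue, the troll | the new quay: the elf, the paladin]
4. Drover goes back to the old quay with the paladin.  [the old quay: the archer, the cleric, the dwarf, the goblin, the knight, the paladin, the rogue, the troll | the new quay: the elf]
5. Drover goes to the new quay with the troll.  [the old quay: the archer, the cleric, the dwarf, the goblin, the knight, the paladin, the rogue | the new quay: the elf, the troll]
6. Drover goes back to the old quay alone.  [the old quay: the archer, the cleric, the dwarf, the goblin, the knight, the paladin, the rogue | the new quay: the elf, the troll]
7. Drover goes to the new quay with the archer.  [the old quay: the cleric, the dwarf, the goblin, the knight, the paladin, the rogue | the new quay: the archer, the elf, the troll]
8. Drover goes back to the old quay alone.  [the old quay: the cleric, the dwarf, the goblin, the knight, the paladin, the rogue | the new quay: the archer, the elf, the troll]
9. Drover goes to the new quay with the dwarf.  [the old quay: the cleric, the goblin, the knight, the paladin, the rogue | the new quay: the archer, the dwarf, the elf, the troll]
10. Drover goes back to the old quay alone.  [the old quay: the cleric, the goblin, the knight, the paladin, the rogue | the new quay: the archer, the dwarf, the elf, the troll]
11. Drover goes to the new quay with the goblin.  [the old quay: the cleric, the knight, the paladin, the rogue | the new quay: the archer, the dwarf, the elf, the goblin, the troll]
12. Drover goes back to the old quay alone.  [the old quay: the cleric, the knight, the paladin, the rogue | the new quay: the archer, the dwarf, the elf, the goblin, the troll]
13. Drover goes to the new quay with the cleric.  [the old quay: the knight, the paladin, the rogue | the new quay: the archer, the cleric, the dwarf, the elf, the goblin, the troll]
14. Drover goes back to the old quay alone.  [the old quay: the knight, the paladin, the rogue | the new quay: the archer, the cleric, the dwarf, the elf, the goblin, the troll]
15. Drover goes to the new quay with the rogue.  [the old quay: the knight, the paladin | the new quay: the archer, the cleric, the dwarf, the elf, the goblin, the rogue, the troll]
16. Drover goes back to the old quay alone.  [the old quay: the knight, the paladin | the new quay: the archer, the cleric, the dwarf, the elf, the goblin, the rogue, the troll]
17. Drover goes to the new quay with the knight.  [the old quay: the paladin | the new quay: the archer, the cleric, the dwarf, the elf, the goblin, the knight, the rogue, the troll]
18. Drover goes back to the old quay alone.  [the old quay: the paladin | the new quay: the archer, the cleric, the dwarf, the elf, the goblin, the knight, the rogue, the troll]
19. Drover goes to the new quay with the paladin.  [the old quay: — | the new quay: the archer, the cleric, the dwarf, the elf, the goblin, the knight, the paladin, the rogue, the troll]

19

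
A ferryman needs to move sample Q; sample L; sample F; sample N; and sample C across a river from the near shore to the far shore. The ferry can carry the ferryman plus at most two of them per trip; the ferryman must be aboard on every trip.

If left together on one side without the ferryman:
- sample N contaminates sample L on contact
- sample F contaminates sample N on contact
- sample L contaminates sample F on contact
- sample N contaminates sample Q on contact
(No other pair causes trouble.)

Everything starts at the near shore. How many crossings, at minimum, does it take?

7

Counting alone: the ferryman can take at most 2 across per trip to the far shore, so moving all 5 needs at least 3 loaded trips out, with a return between consecutive ones — at least 5 crossings.
The safety rule pushes this higher. Following every safe sequence of crossings, the most of the 5 that can be at the far shore as the ferry arrives there on crossing 5 is 4 — never all 5.
So no plan with fewer than 7 crossings exists, and this one achieves 7:
1. Ferryman goes to the far shore with sample L and sample N.
2. Ferryman goes back to the near shore with sample L.
3. Ferryman goes to the far shore with sample L and sample Q.
4. Ferryman goes back to the near shore with sample N.
5. Ferryman goes to the far shore with sample C and sample F.
6. Ferryman goes back to the near shore with sample L.
7. Ferryman goes to the far shore with sample L and sample N.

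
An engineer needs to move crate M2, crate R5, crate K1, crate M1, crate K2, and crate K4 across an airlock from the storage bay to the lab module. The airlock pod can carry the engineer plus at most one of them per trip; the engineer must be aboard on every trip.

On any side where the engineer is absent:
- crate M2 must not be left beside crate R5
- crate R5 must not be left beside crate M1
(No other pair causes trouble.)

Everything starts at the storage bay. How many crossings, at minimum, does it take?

Counting alone: the engineer can take at most 1 across per trip to the lab module, so moving all 6 needs at least 6 loaded trips out, with a return between consecutive ones — at least 11 crossings.
The safety rule pushes this higher. Following every safe sequence of crossings, the most of the 6 that can be at the lab module as the airlock pod arrives there on crossing 11 is 5 — never all 6.
So no plan with fewer than 13 crossings exists, and this one achieves 13:
1. Engineer goes to the lab module with crate R5.
2. Engineer goes back to the storage bay alone.
3. Engineer goes to the lab module with crate M2.
4. Engineer goes back to the storage bay with crate R5.
5. Engineer goes to the lab module with crate M1.
6. Engineer goes back to the storage bay alone.
7. Engineer goes to the lab module with crate K1.
8. Engineer goes back to the storage bay alone.
9. Engineer goes to the lab module with crate K2.
10. Engineer goes back to the storage bay alone.
11. Engineer goes to the lab module with crate K4.
12. Engineer goes back to the storage bay alone.
13. Engineer goes to the lab module with crate R5.

13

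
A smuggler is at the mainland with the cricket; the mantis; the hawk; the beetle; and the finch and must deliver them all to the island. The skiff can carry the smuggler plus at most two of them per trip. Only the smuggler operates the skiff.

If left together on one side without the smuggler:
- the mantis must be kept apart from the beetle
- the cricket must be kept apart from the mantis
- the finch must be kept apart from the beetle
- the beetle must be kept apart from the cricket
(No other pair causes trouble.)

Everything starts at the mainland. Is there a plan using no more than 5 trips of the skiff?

No

Counting alone: the smuggler can take at most 2 across per trip to the island, so moving all 5 needs at least 3 loaded trips out, with a return between consecutive ones — at least 5 crossings.
The safety rule pushes this higher. Following every safe sequence of crossings, the most of the 5 that can be at the island as the skiff arrives there on crossing 5 is 4 — never all 5.
So the move cannot be finished within 5 crossings. (The shortest complete plan takes 7:)
1. Smuggler goes to the island with the beetle and the cricket.  [the mainland: the finch, the hawk, the mantis | the island: the beetle, the cricket]
2. Smuggler goes back to the mainland with the cricket.  [the mainland: the cricket, the finch, the hawk, the mantis | the island: the beetle]
3. Smuggler goes to the island with the cricket and the hawk.  [the mainland: the finch, the mantis | the island: the beetle, the cricket, the hawk]
4. Smuggler goes back to the mainland with the cricket.  [the mainland: the cricket, the finch, the mantis | the island: the beetle, the hawk]
5. Smuggler goes to the island with the cricket and the finch.  [the mainland: the mantis | the island: the beetle, the cricket, the finch, the hawk]
6. Smuggler goes back to the mainland with the beetle.  [the mainland: the beetle, the mantis | the island: the cricket, the finch, the hawk]
7. Smuggler goes to the island with the beetle and the mantis.  [the mainland: — | the island: the beetle, the cricket, the finch, the hawk, the mantis]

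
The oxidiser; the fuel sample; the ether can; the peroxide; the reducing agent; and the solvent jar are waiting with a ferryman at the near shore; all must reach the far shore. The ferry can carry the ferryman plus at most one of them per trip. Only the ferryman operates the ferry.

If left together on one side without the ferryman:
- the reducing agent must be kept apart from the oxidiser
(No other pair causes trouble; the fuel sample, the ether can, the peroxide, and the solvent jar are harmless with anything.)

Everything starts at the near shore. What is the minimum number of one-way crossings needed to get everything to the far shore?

11

Counting alone: the ferryman can take at most 1 across per trip to the far shore, so moving all 6 needs at least 6 loaded trips out, with a return between consecutive ones — at least 11 crossings.
The plan below uses exactly 11 crossings, so it is optimal:
1. Ferryman goes to the far shore with the oxidiser.  [the near shore: the ether can, the fuel sample, the peroxide, the reducing agent, the solvent jar | the far shore: the oxidiser]
2. Ferryman goes back to the near shore alone.  [the near shore: the ether can, the fuel sample, the peroxide, the reducing agent, the solvent jar | the far shore: the oxidiser]
3. Ferryman goes to the far shore with the fuel sample.  [the near shore: the ether can, the peroxide, the reducing agent, the solvent jar | the far shore: the fuel sample, the oxidiser]
4. Ferryman goes back to the near shore alone.  [the near shore: the ether can, the peroxide, the reducing agent, the solvent jar | the far shore: the fuel sample, the oxidiser]
5. Ferryman goes to the far shore with the ether can.  [the near shore: the peroxide, the reducing agent, the solvent jar | the far shore: the ether can, the fuel sample, the oxidiser]
6. Ferryman goes back to the near shore alone.  [the near shore: the peroxide, the reducing agent, the solvent jar | the far shore: the ether can, the fuel sample, the oxidiser]
7. Ferryman goes to the far shore with the peroxide.  [the near shore: the reducing agent, the solvent jar | the far shore: the ether can, the fuel sample, the oxidiser, the peroxide]
8. Ferryman goes back to the near shore alone.  [the near shore: the reducing agent, the solvent jar | the far shore: the ether can, the fuel sample, the oxidiser, the peroxide]
9. Ferryman goes to the far shore with the solvent jar.  [the near shore: the reducing agent | the far shore: the ether can, the fuel sample, the oxidiser, the peroxide, the solvent jar]
10. Ferryman goes back to the near shore alone.  [the near shore: the reducing agent | the far shore: the ether can, the fuel sample, the oxidiser, the peroxide, the solvent jar]
11. Ferryman goes to the far shore with the reducing agent.  [the near shore: — | the far shore: the ether can, the fuel sample, the oxidiser, the peroxide, the reducing agent, the solvent jar]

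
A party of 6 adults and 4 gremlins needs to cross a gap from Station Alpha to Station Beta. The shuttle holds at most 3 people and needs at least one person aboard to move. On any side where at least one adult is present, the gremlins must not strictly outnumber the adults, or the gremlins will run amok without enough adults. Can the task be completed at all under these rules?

1. 2 gremlins → Station Beta.  (Station Alpha: 6A 2G; Station Beta: 0A 2G)
2. 1 gremlin ← Station Alpha.  (Station Alpha: 6A 3G; Station Beta: 0A 1G)
3. 3 gremlins → Station Beta.  (Station Alpha: 6A 0G; Station Beta: 0A 4G)
4. 1 gremlin ← Station Alpha.  (Station Alpha: 6A 1G; Station Beta: 0A 3G)
5. 3 adults → Station Beta.  (Station Alpha: 3A 1G; Station Beta: 3A 3G)
6. 1 gremlin ← Station Alpha.  (Station Alpha: 3A 2G; Station Beta: 3A 2G)
7. 1 adult and 2 gremlins → Station Beta.  (Station Alpha: 2A 0G; Station Beta: 4A 4G)
8. 1 gremlin ← Station Alpha.  (Station Alpha: 2A 1G; Station Beta: 4A 3G)
9. 2 adults and 1 gremlin → Station Beta.  (Station Alpha: 0A 0G; Station Beta: 6A 4G)

Yes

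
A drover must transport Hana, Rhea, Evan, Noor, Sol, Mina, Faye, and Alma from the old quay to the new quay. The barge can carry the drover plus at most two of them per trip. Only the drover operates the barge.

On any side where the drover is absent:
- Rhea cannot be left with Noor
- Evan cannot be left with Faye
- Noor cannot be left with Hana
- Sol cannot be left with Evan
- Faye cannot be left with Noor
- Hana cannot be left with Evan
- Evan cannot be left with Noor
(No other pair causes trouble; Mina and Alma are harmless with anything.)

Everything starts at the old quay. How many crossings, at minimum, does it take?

Counting alone: the drover can take at most 2 across per trip to the new quay, so moving all 8 needs at least 4 loaded trips out, with a return between consecutive ones — at least 7 crossings.
The safety rule pushes this higher. Following every safe sequence of crossings, the most of the 8 that can be at the new quay as the barge arrives there on crossings 7, 9, 11 is 5, 6, 7 respectively — never all 8.
So no plan with fewer than 13 crossings exists, and this one achieves 13:
1. Drover goes to the new quay with Evan and Noor.  [the old quay: Alma, Faye, Hana, Mina, Rhea, Sol | the new quay: Evan, Noor]
2. Drover goes back to the old quay with Evan.  [the old quay: Alma, Evan, Faye, Hana, Mina, Rhea, Sol | the new quay: Noor]
3. Drover goes to the new quay with Evan and Rhea.  [the old quay: Alma, Faye, Hana, Mina, Sol | the new quay: Evan, Noor, Rhea]
4. Drover goes back to the old quay with Noor.  [the old quay: Alma, Faye, Hana, Mina, Noor, Sol | the new quay: Evan, Rhea]
5. Drover goes to the new quay with Faye and Hana.  [the old quay: Alma, Mina, Noor, Sol | the new quay: Evan, Faye, Hana, Rhea]
6. Drover goes back to the old quay with Evan.  [the old quay: Alma, Evan, Mina, Noor, Sol | the new quay: Faye, Hana, Rhea]
7. Drover goes to the new quay with Evan and Sol.  [the old quay: Alma, Mina, Noor | the new quay: Evan, Faye, Hana, Rhea, Sol]
8. Drover goes back to the old quay with Evan.  [the old quay: Alma, Evan, Mina, Noor | the new quay: Faye, Hana, Rhea, Sol]
9. Drover goes to the new quay with Evan and Mina.  [the old quay: Alma, Noor | the new quay: Evan, Faye, Hana, Mina, Rhea, Sol]
10. Drover goes back to the old quay with Evan.  [the old quay: Alma, Evan, Noor | the new quay: Faye, Hana, Mina, Rhea, Sol]
11. Drover goes to the new quay with Alma and Evan.  [the old quay: Noor | the new quay: Alma, Evan, Faye, Hana, Mina, Rhea, Sol]
12. Drover goes back to the old quay with Evan.  [the old quay: Evan, Noor | the new quay: Alma, Faye, Hana, Mina, Rhea, Sol]
13. Drover goes to the new quay with Evan and Noor.  [the old quay: — | the new quay: Alma, Evan, Faye, Hana, Mina, Noor, Rhea, Sol]

13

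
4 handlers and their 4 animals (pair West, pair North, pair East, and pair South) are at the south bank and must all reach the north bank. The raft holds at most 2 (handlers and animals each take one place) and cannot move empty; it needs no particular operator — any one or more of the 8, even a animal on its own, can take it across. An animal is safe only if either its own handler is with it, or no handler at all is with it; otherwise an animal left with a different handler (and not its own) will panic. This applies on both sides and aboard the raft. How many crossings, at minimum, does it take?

impossible

Following every safe sequence of crossings from the start, the most of the 8 that can be at the north bank as the raft arrives there on crossings 1, 3, 5 is 2, 3, 4 respectively; the best ever achieved is 4 of 8.
From crossing 7 on, no configuration arises that was not already reachable earlier: only 44 distinct safe configurations (who is on which side, and where the raft is) can ever be reached, none of them has everyone across, and every continuation just revisits them. So no valid plan exists.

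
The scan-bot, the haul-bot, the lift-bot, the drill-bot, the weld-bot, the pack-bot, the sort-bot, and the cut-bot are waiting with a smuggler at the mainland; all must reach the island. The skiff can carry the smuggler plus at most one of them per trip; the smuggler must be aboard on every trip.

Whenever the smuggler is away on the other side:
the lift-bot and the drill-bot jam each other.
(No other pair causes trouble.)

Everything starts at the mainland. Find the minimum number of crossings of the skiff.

15

Counting alone: the smuggler can take at most 1 across per trip to the island, so moving all 8 needs at least 8 loaded trips out, with a return between consecutive ones — at least 15 crossings.
The plan below uses exactly 15 crossings, so it is optimal:
1. Smuggler goes to the island with the lift-bot.  [the mainland: the cut-bot, the drill-bot, the haul-bot, the pack-bot, the scan-bot, the sort-bot, the weld-bot | the island: the lift-bot]
2. Smuggler goes back to the mainland alone.  [the mainland: the cut-bot, the drill-bot, the haul-bot, the pack-bot, the scan-bot, the sort-bot, the weld-bot | the island: the lift-bot]
3. Smuggler goes to the island with the scan-bot.  [the mainland: the cut-bot, the drill-bot, the haul-bot, the pack-bot, the sort-bot, the weld-bot | the island: the lift-bot, the scan-bot]
4. Smuggler goes back to the mainland alone.  [the mainland: the cut-bot, the drill-bot, the haul-bot, the pack-bot, the sort-bot, the weld-bot | the island: the lift-bot, the scan-bot]
5. Smuggler goes to the island with the haul-bot.  [the mainland: the cut-bot, the drill-bot, the pack-bot, the sort-bot, the weld-bot | the island: the haul-bot, the lift-bot, the scan-bot]
6. Smuggler goes back to the mainland alone.  [the mainland: the cut-bot, the drill-bot, the pack-bot, the sort-bot, the weld-bot | the island: the haul-bot, the lift-bot, the scan-bot]
7. Smuggler goes to the island with the weld-bot.  [the mainland: the cut-bot, the drill-bot, the pack-bot, the sort-bot | the island: the haul-bot, the lift-bot, the scan-bot, the weld-bot]
8. Smuggler goes back to the mainland alone.  [the mainland: the cut-bot, the drill-bot, the pack-bot, the sort-bot | the island: the haul-bot, the lift-bot, the scan-bot, the weld-bot]
9. Smuggler goes to the island with the pack-bot.  [the mainland: the cut-bot, the drill-bot, the sort-bot | the island: the haul-bot, the lift-bot, the pack-bot, the scan-bot, the weld-bot]
10. Smuggler goes back to the mainland alone.  [the mainland: the cut-bot, the drill-bot, the sort-bot | the island: the haul-bot, the lift-bot, the pack-bot, the scan-bot, the weld-bot]
11. Smuggler goes to the island with the sort-bot.  [the mainland: the cut-bot, the drill-bot | the island: the haul-bot, the lift-bot, the pack-bot, the scan-bot, the sort-bot, the weld-bot]
12. Smuggler goes back to the mainland alone.  [the mainland: the cut-bot, the drill-bot | the island: the haul-bot, the lift-bot, the pack-bot, the scan-bot, the sort-bot, the weld-bot]
13. Smuggler goes to the island with the cut-bot.  [the mainland: the drill-bot | the island: the cut-bot, the haul-bot, the lift-bot, the pack-bot, the scan-bot, the sort-bot, the weld-bot]
14. Smuggler goes back to the mainland alone.  [the mainland: the drill-bot | the island: the cut-bot, the haul-bot, the lift-bot, the pack-bot, the scan-bot, the sort-bot, the weld-bot]
15. Smuggler goes to the island with the drill-bot.  [the mainland: — | the island: the cut-bot, the drill-bot, the haul-bot, the lift-bot, the pack-bot, the scan-bot, the sort-bot, the weld-bot]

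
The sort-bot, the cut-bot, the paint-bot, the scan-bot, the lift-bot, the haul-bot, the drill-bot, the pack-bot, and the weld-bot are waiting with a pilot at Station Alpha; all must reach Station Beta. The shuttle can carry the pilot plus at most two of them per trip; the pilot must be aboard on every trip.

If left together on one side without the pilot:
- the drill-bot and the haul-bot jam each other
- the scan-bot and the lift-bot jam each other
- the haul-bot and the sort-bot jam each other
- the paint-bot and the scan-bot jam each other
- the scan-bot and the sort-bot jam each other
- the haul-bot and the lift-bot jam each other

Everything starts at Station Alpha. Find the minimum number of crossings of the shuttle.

Counting alone: the pilot can take at most 2 across per trip to Station Beta, so moving all 9 needs at least 5 loaded trips out, with a return between consecutive ones — at least 9 crossings.
The safety rule pushes this higher. Following every safe sequence of crossings, the most of the 9 that can be at Station Beta as the shuttle arrives there on crossing 9 is 8 — never all 9.
So no plan with fewer than 11 crossings exists, and this one achieves 11:
1. Pilot goes to Station Beta with the haul-bot and the scan-bot.
2. Pilot goes back to Station Alpha alone.
3. Pilot goes to Station Beta with the cut-bot.
4. Pilot goes back to Station Alpha alone.
5. Pilot goes to Station Beta with the paint-bot and the sort-bot.
6. Pilot goes back to Station Alpha with the haul-bot and the scan-bot.
7. Pilot goes to Station Beta with the drill-bot and the lift-bot.
8. Pilot goes back to Station Alpha alone.
9. Pilot goes to Station Beta with the pack-bot and the weld-bot.
10. Pilot goes back to Station Alpha alone.
11. Pilot goes to Station Beta with the haul-bot and the scan-bot.

11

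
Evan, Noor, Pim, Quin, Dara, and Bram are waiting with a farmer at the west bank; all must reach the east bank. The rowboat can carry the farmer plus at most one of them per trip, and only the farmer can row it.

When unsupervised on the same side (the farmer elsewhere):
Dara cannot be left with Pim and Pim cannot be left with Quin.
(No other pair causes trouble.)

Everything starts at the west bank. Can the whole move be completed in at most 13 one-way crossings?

Yes

Yes — this plan uses 13 crossings (≤ 13):
1. Farmer goes to the east bank with Pim.  [the west bank: Bram, Dara, Evan, Noor, Quin | the east bank: Pim]
2. Farmer goes back to the west bank alone.  [the west bank: Bram, Dara, Evan, Noor, Quin | the east bank: Pim]
3. Farmer goes to the east bank with Evan.  [the west bank: Bram, Dara, Noor, Quin | the east bank: Evan, Pim]
4. Farmer goes back to the west bank alone.  [the west bank: Bram, Dara, Noor, Quin | the east bank: Evan, Pim]
5. Farmer goes to the east bank with Noor.  [the west bank: Bram, Dara, Quin | the east bank: Evan, Noor, Pim]
6. Farmer goes back to the west bank alone.  [the west bank: Bram, Dara, Quin | the east bank: Evan, Noor, Pim]
7. Farmer goes to the east bank with Quin.  [the west bank: Bram, Dara | the east bank: Evan, Noor, Pim, Quin]
8. Farmer goes back to the west bank with Pim.  [the west bank: Bram, Dara, Pim | the east bank: Evan, Noor, Quin]
9. Farmer goes to the east bank with Dara.  [the west bank: Bram, Pim | the east bank: Dara, Evan, Noor, Quin]
10. Farmer goes back to the west bank alone.  [the west bank: Bram, Pim | the east bank: Dara, Evan, Noor, Quin]
11. Farmer goes to the east bank with Bram.  [the west bank: Pim | the east bank: Bram, Dara, Evan, Noor, Quin]
12. Farmer goes back to the west bank alone.  [the west bank: Pim | the east bank: Bram, Dara, Evan, Noor, Quin]
13. Farmer goes to the east bank with Pim.  [the west bank: — | the east bank: Bram, Dara, Evan, Noor, Pim, Quin]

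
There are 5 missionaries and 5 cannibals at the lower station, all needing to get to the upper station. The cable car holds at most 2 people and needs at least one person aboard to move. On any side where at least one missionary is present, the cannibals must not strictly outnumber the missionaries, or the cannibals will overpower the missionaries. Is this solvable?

No

Following every safe sequence of crossings from the start, the most of the 10 that can be at the upper station as the cable car arrives there on crossings 1, 3, 5, 7 is 2, 3, 4, 5 respectively; the best ever achieved is 5 of 10.
From crossing 9 on, no configuration arises that was not already reachable earlier: only 13 distinct safe configurations (who is on which side, and where the cable car is) can ever be reached, none of them has everyone across, and every continuation just revisits them. They are: 0 missionaries + 0 cannibals across (cable car back at the start); 0 missionaries + 1 cannibal across (cable car there); 0 missionaries + 1 cannibal across (cable car back at the start); 0 missionaries + 2 cannibals across (cable car there); 0 missionaries + 2 cannibals across (cable car back at the start); 0 missionaries + 3 cannibals across (cable car there); 0 missionaries + 3 cannibals across (cable car back at the start); 0 missionaries + 4 cannibals across (cable car there); 0 missionaries + 4 cannibals across (cable car back at the start); 0 missionaries + 5 cannibals across (cable car there); 1 missionary + 1 cannibal across (cable car there); 1 missionary + 1 cannibal across (cable car back at the start); 2 missionaries + 2 cannibals across (cable car there). So no valid plan exists.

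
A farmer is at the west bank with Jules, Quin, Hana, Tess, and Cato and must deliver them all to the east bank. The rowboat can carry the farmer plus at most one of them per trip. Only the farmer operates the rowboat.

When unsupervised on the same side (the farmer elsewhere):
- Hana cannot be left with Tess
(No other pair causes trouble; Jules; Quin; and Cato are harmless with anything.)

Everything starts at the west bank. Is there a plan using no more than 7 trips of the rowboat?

Counting alone: the farmer can take at most 1 across per trip to the east bank, so moving all 5 needs at least 5 loaded trips out, with a return between consecutive ones — at least 9 crossings.
Since 7 < 9, 7 crossings cannot be enough. (The shortest complete plan in fact takes 9:)
1. Farmer goes to the east bank with Hana.
2. Farmer goes back to the west bank alone.
3. Farmer goes to the east bank with Jules.
4. Farmer goes back to the west bank alone.
5. Farmer goes to the east bank with Quin.
6. Farmer goes back to the west bank alone.
7. Farmer goes to the east bank with Cato.
8. Farmer goes back to the west bank alone.
9. Farmer goes to the east bank with Tess.

No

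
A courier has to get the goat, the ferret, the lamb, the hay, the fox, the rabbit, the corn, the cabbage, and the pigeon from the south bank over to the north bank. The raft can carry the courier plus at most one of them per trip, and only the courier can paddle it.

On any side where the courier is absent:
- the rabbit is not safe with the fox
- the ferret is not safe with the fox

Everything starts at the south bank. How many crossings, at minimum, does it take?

Counting alone: the courier can take at most 1 across per trip to the north bank, so moving all 9 needs at least 9 loaded trips out, with a return between consecutive ones — at least 17 crossings.
The safety rule pushes this higher. Following every safe sequence of crossings, the most of the 9 that can be at the north bank as the raft arrives there on crossing 17 is 8 — never all 9.
So no plan with fewer than 19 crossings exists, and this one achieves 19:
1. Courier goes to the north bank with the fox.  [the south bank: the cabbage, the corn, the ferret, the goat, the hay, the lamb, the pigeon, the rabbit | the north bank: the fox]
2. Courier goes back to the south bank alone.  [the south bank: the cabbage, the corn, the ferret, the goat, the hay, the lamb, the pigeon, the rabbit | the north bank: the fox]
3. Courier goes to the north bank with the goat.  [the south bank: the cabbage, the corn, the ferret, the hay, the lamb, the pigeon, the rabbit | the north bank: the fox, the goat]
4. Courier goes back to the south bank alone.  [the south bank: the cabbage, the corn, the ferret, the hay, the lamb, the pigeon, the rabbit | the north bank: the fox, the goat]
5. Courier goes to the north bank with the ferret.  [the south bank: the cabbage, the corn, the hay, the lamb, the pigeon, the rabbit | the north bank: the ferret, the fox, the goat]
6. Courier goes back to the south bank with the fox.  [the south bank: the cabbage, the corn, the fox, the hay, the lamb, the pigeon, the rabbit | the north bank: the ferret, the goat]
7. Courier goes to the north bank with the rabbit.  [the south bank: the cabbage, the corn, the fox, the hay, the lamb, the pigeon | the north bank: the ferret, the goat, the rabbit]
8. Courier goes back to the south bank alone.  [the south bank: the cabbage, the corn, the fox, the hay, the lamb, the pigeon | the north bank: the ferret, the goat, the rabbit]
9. Courier goes to the north bank with the lamb.  [the south bank: the cabbage, the corn, the fox, the hay, the pigeon | the north bank: the ferret, the goat, the lamb, the rabbit]
10. Courier goes back to the south bank alone.  [the south bank: the cabbage, the corn, the fox, the hay, the pigeon | the north bank: the ferret, the goat, the lamb, the rabbit]
11. Courier goes to the north bank with the hay.  [the south bank: the cabbage, the corn, the fox, the pigeon | the north bank: the ferret, the goat, the hay, the lamb, the rabbit]
12. Courier goes back to the south bank alone.  [the south bank: the cabbage, the corn, the fox, the pigeon | the north bank: the ferret, the goat, the hay, the lamb, the rabbit]
13. Courier goes to the north bank with the corn.  [the south bank: the cabbage, the fox, the pigeon | the north bank: the corn, the ferret, the goat, the hay, the lamb, the rabbit]
14. Courier goes back to the south bank alone.  [the south bank: the cabbage, the fox, the pigeon | the north bank: the corn, the ferret, the goat, the hay, the lamb, the rabbit]
15. Courier goes to the north bank with the cabbage.  [the south bank: the fox, the pigeon | the north bank: the cabbage, the corn, the ferret, the goat, the hay, the lamb, the rabbit]
16. Courier goes back to the south bank alone.  [the south bank: the fox, the pigeon | the north bank: the cabbage, the corn, the ferret, the goat, the hay, the lamb, the rabbit]
17. Courier goes to the north bank with the pigeon.  [the south bank: the fox | the north bank: the cabbage, the corn, the ferret, the goat, the hay, the lamb, the pigeon, the rabbit]
18. Courier goes back to the south bank alone.  [the south bank: the fox | the north bank: the cabbage, the corn, the ferret, the goat, the hay, the lamb, the pigeon, the rabbit]
19. Courier goes to the north bank with the fox.  [the south bank: — | the north bank: the cabbage, the corn, the ferret, the fox, the goat, the hay, the lamb, the pigeon, the rabbit]

19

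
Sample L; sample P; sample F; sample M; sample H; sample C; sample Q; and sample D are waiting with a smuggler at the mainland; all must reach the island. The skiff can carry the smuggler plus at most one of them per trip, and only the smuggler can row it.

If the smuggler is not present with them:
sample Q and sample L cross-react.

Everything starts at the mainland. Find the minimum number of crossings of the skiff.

Counting alone: the smuggler can take at most 1 across per trip to the island, so moving all 8 needs at least 8 loaded trips out, with a return between consecutive ones — at least 15 crossings.
The plan below uses exactly 15 crossings, so it is optimal:
1. Smuggler goes to the island with sample L.  [the mainland: sample C, sample D, sample F, sample H, sample M, sample P, sample Q | the island: sample L]
2. Smuggler goes back to the mainland alone.  [the mainland: sample C, sample D, sample F, sample H, sample M, sample P, sample Q | the island: sample L]
3. Smuggler goes to the island with sample P.  [the mainland: sample C, sample D, sample F, sample H, sample M, sample Q | the island: sample L, sample P]
4. Smuggler goes back to the mainland alone.  [the mainland: sample C, sample D, sample F, sample H, sample M, sample Q | the island: sample L, sample P]
5. Smuggler goes to the island with sample F.  [the mainland: sample C, sample D, sample H, sample M, sample Q | the island: sample F, sample L, sample P]
6. Smuggler goes back to the mainland alone.  [the mainland: sample C, sample D, sample H, sample M, sample Q | the island: sample F, sample L, sample P]
7. Smuggler goes to the island with sample M.  [the mainland: sample C, sample D, sample H, sample Q | the island: sample F, sample L, sample M, sample P]
8. Smuggler goes back to the mainland alone.  [the mainland: sample C, sample D, sample H, sample Q | the island: sample F, sample L, sample M, sample P]
9. Smuggler goes to the island with sample H.  [the mainland: sample C, sample D, sample Q | the island: sample F, sample H, sample L, sample M, sample P]
10. Smuggler goes back to the mainland alone.  [the mainland: sample C, sample D, sample Q | the island: sample F, sample H, sample L, sample M, sample P]
11. Smuggler goes to the island with sample C.  [the mainland: sample D, sample Q | the island: sample C, sample F, sample H, sample L, sample M, sample P]
12. Smuggler goes back to the mainland alone.  [the mainland: sample D, sample Q | the island: sample C, sample F, sample H, sample L, sample M, sample P]
13. Smuggler goes to the island with sample D.  [the mainland: sample Q | the island: sample C, sample D, sample F, sample H, sample L, sample M, sample P]
14. Smuggler goes back to the mainland alone.  [the mainland: sample Q | the island: sample C, sample D, sample F, sample H, sample L, sample M, sample P]
15. Smuggler goes to the island with sample Q.  [the mainland: — | the island: sample C, sample D, sample F, sample H, sample L, sample M, sample P, sample Q]

15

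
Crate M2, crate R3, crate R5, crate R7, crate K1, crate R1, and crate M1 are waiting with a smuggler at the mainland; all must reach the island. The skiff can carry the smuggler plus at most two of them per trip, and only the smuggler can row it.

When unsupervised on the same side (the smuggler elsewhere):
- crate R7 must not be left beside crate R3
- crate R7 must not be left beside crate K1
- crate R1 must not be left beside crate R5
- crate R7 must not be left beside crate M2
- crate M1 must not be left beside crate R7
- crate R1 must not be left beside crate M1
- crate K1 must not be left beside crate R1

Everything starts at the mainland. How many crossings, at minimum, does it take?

9

Counting alone: the smuggler can take at most 2 across per trip to the island, so moving all 7 needs at least 4 loaded trips out, with a return between consecutive ones — at least 7 crossings.
The safety rule pushes this higher. Following every safe sequence of crossings, the most of the 7 that can be at the island as the skiff arrives there on crossing 7 is 6 — never all 7.
So no plan with fewer than 9 crossings exists, and this one achieves 9:
1. Smuggler goes to the island with crate R1 and crate R7.  [the mainland: crate K1, crate M1, crate M2, crate R3, crate R5 | the island: crate R1, crate R7]
2. Smuggler goes back to the mainland alone.  [the mainland: crate K1, crate M1, crate M2, crate R3, crate R5 | the island: crate R1, crate R7]
3. Smuggler goes to the island with crate R5.  [the mainland: crate K1, crate M1, crate M2, crate R3 | the island: crate R1, crate R5, crate R7]
4. Smuggler goes back to the mainland with crate R1.  [the mainland: crate K1, crate M1, crate M2, crate R1, crate R3 | the island: crate R5, crate R7]
5. Smuggler goes to the island with crate K1 and crate M1.  [the mainland: crate M2, crate R1, crate R3 | the island: crate K1, crate M1, crate R5, crate R7]
6. Smuggler goes back to the mainland with crate R7.  [the mainland: crate M2, crate R1, crate R3, crate R7 | the island: crate K1, crate M1, crate R5]
7. Smuggler goes to the island with crate M2 and crate R3.  [the mainland: crate R1, crate R7 | the island: crate K1, crate M1, crate M2, crate R3, crate R5]
8. Smuggler goes back to the mainland alone.  [the mainland: crate R1, crate R7 | the island: crate K1, crate M1, crate M2, crate R3, crate R5]
9. Smuggler goes to the island with crate R1 and crate R7.  [the mainland: — | the island: crate K1, crate M1, crate M2, crate R1, crate R3, crate R5, crate R7]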